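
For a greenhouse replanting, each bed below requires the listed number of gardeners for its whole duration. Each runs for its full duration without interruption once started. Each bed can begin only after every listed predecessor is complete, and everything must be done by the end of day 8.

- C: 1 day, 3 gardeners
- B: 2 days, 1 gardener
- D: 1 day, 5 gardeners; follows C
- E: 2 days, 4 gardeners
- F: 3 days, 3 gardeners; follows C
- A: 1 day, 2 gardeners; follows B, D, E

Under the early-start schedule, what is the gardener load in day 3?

5

At early start, day 3 has: F, A.
Demand: 3 + 2 = 5.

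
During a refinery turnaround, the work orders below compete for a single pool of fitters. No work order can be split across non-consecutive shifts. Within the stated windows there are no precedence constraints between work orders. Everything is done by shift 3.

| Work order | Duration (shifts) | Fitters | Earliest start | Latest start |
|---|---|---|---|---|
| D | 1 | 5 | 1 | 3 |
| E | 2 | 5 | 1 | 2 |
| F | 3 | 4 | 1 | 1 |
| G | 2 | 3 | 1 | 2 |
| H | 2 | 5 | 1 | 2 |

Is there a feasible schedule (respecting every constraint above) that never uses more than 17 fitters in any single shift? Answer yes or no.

Schedule D@1, E@1, F@1, G@1, H@2: s1:17  s2:17  s3:9 — peak 17 ≤ 17.

yes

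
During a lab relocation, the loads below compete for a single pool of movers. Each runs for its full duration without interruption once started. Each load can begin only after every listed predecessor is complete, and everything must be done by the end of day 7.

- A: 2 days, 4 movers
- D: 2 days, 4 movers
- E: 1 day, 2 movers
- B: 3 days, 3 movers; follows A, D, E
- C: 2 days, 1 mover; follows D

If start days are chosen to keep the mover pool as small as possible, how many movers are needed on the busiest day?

Early-start (A@1, D@1, E@1, B@3, C@3) gives peak 10: d1:10  d2:8  d3:4  d4:4  d5:3  d6:0  d7:0.
Shift D→3, B→5, C→5.
Schedule A@1, D@3, E@1, B@5, C@5: d1:6  d2:4  d3:4  d4:4  d5:4  d6:4  d7:3 — peak 6.

6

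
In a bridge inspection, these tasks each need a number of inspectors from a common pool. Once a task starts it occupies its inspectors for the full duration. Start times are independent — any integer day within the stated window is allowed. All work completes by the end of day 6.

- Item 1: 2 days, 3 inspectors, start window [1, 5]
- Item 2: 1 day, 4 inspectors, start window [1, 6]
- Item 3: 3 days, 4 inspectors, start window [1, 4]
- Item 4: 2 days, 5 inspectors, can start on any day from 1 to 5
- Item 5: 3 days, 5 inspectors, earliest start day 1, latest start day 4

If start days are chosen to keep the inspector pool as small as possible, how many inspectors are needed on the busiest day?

Early-start (Item 1@1, Item 2@1, Item 3@1, Item 4@1, Item 5@1) gives peak 21: d1:21  d2:17  d3:9  d4:0  d5:0  d6:0.
Shift Item 3→3, Item 4→2, Item 5→4.
Schedule Item 1@1, Item 2@1, Item 3@3, Item 4@2, Item 5@4: d1:7  d2:8  d3:9  d4:9  d5:9  d6:5 — peak 9.

9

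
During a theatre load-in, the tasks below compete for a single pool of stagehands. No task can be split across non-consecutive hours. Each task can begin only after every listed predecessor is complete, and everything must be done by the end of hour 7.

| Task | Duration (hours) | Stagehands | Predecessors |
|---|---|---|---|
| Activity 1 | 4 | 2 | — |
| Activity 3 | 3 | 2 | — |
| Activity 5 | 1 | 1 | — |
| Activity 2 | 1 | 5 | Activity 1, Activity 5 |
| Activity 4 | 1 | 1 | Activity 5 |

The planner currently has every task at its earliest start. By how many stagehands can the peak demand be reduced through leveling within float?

0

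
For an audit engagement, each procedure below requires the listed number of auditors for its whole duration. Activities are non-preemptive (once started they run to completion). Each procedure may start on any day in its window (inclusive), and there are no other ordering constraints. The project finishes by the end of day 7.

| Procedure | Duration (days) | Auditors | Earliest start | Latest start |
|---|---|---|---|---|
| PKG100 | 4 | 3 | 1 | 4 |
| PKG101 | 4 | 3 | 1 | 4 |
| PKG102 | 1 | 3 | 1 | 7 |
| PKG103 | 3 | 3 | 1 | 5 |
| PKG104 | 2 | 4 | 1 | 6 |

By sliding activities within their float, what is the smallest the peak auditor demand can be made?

Early-start (PKG100@1, PKG101@1, PKG102@1, PKG103@1, PKG104@1) gives peak 16: d1:16  d2:13  d3:9  d4:6  d5:0  d6:0  d7:0.
Shift PKG102→5, PKG103→5, PKG104→6.
Schedule PKG100@1, PKG101@1, PKG102@5, PKG103@5, PKG104@6: d1:6  d2:6  d3:6  d4:6  d5:6  d6:7  d7:7 — peak 7.
Total auditor-days = 44 over 7 days ⇒ peak ≥ ⌈44/7⌉ = 7, so 7 is optimal.

7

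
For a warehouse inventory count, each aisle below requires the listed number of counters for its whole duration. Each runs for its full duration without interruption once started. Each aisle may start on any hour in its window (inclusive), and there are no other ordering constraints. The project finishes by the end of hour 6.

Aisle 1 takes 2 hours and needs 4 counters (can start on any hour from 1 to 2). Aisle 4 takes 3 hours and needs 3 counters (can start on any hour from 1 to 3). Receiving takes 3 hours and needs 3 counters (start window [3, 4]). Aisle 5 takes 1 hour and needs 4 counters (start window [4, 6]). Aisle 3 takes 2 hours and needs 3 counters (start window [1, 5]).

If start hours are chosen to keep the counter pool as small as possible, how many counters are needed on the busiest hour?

Early-start (Aisle 1@1, Aisle 4@1, Receiving@3, Aisle 5@4, Aisle 3@1) gives peak 10: h1:10  h2:10  h3:6  h4:7  h5:3  h6:0.
Shift Aisle 3→5.
Schedule Aisle 1@1, Aisle 4@1, Receiving@3, Aisle 5@4, Aisle 3@5: h1:7  h2:7  h3:6  h4:7  h5:6  h6:3 — peak 7.

7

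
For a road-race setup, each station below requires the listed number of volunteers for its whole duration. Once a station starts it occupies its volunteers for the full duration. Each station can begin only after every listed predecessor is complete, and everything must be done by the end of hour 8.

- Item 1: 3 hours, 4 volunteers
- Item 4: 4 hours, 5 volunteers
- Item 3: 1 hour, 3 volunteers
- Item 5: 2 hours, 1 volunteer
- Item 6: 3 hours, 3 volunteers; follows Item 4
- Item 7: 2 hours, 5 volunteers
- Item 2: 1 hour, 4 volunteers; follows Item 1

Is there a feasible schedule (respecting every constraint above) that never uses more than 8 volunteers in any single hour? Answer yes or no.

The minimum achievable peak is 9; 8 < 9, so no feasible schedule stays within the cap.

no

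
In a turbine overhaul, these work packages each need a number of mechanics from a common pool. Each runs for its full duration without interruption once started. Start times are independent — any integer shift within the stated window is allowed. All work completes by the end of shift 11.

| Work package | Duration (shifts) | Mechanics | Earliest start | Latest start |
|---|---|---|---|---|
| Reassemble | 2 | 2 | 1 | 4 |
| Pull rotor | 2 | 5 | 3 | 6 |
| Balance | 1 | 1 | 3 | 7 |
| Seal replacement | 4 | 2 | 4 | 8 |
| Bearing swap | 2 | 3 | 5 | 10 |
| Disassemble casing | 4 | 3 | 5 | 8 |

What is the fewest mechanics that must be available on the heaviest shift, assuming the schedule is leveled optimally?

5

Early-start (Reassemble@1, Pull rotor@3, Balance@3, Seal replacement@4, Bearing swap@5, Disassemble casing@5) gives peak 8: s1:2  s2:2  s3:6  s4:7  s5:8  s6:8  s7:5  s8:3  s9:0  s10:0  s11:0.
Shift Balance→5, Seal replacement→5, Bearing swap→6, Disassemble casing→8.
Schedule Reassemble@1, Pull rotor@3, Balance@5, Seal replacement@5, Bearing swap@6, Disassemble casing@8: s1:2  s2:2  s3:5  s4:5  s5:3  s6:5  s7:5  s8:5  s9:3  s10:3  s11:3 — peak 5.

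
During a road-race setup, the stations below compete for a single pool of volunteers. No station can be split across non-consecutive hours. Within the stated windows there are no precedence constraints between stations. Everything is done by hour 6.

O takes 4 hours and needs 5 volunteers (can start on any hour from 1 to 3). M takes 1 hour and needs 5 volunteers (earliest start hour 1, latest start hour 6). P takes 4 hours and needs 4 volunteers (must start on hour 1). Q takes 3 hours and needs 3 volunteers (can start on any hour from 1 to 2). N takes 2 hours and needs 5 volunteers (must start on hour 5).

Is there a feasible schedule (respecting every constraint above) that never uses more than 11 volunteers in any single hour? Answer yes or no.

no

The minimum achievable peak is 12; 11 < 12, so no feasible schedule stays within the cap.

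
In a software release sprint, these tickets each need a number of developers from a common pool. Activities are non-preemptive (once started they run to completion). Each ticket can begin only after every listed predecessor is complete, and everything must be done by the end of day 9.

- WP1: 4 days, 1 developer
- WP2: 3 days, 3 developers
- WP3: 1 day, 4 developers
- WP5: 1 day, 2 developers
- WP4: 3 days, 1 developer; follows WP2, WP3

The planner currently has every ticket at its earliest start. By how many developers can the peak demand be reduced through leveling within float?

6

Early-start peak: d1:10  d2:4  d3:4  d4:2  d5:1  d6:1  d7:0  d8:0  d9:0 ⇒ 10.
Leveled (WP1@1, WP2@1, WP3@5, WP5@4, WP4@6): d1:4  d2:4  d3:4  d4:3  d5:4  d6:1  d7:1  d8:1  d9:0 ⇒ 4.
Reduction 10 − 4 = 6.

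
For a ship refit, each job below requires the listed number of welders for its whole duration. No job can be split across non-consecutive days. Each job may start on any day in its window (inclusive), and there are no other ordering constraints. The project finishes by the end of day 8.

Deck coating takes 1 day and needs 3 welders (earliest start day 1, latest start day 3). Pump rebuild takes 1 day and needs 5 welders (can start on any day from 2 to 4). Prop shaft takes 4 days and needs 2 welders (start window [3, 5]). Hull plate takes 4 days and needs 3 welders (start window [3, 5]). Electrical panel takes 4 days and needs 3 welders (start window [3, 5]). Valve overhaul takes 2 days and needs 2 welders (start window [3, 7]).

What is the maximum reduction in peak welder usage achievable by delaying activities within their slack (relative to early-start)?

2

Early-start peak: d1:3  d2:5  d3:10  d4:10  d5:8  d6:8  d7:0  d8:0 ⇒ 10.
Leveled (Deck coating@1, Pump rebuild@2, Prop shaft@3, Hull plate@3, Electrical panel@3, Valve overhaul@7): d1:3  d2:5  d3:8  d4:8  d5:8  d6:8  d7:2  d8:2 ⇒ 8.
Reduction 10 − 8 = 2.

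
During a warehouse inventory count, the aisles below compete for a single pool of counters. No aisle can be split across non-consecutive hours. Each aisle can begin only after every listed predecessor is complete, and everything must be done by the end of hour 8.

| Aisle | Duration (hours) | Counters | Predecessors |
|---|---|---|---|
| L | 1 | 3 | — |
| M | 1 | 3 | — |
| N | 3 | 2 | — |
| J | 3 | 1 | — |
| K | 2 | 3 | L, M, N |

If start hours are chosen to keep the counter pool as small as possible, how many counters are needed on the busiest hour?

3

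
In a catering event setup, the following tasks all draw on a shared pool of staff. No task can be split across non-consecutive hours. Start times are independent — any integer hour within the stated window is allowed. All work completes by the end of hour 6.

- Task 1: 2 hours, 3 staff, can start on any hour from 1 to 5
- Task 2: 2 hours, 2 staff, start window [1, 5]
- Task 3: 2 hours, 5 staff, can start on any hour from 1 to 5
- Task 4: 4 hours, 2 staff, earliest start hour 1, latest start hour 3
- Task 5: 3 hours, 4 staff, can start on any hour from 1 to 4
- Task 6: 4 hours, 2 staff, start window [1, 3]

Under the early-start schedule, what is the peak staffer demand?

Early-start schedule: Task 1@1, Task 2@1, Task 3@1, Task 4@1, Task 5@1, Task 6@1.
Load per hour: hour 1: 18, hour 2: 18, hour 3: 8, hour 4: 4, hour 5: 0, hour 6: 0.
Peak is 18.

18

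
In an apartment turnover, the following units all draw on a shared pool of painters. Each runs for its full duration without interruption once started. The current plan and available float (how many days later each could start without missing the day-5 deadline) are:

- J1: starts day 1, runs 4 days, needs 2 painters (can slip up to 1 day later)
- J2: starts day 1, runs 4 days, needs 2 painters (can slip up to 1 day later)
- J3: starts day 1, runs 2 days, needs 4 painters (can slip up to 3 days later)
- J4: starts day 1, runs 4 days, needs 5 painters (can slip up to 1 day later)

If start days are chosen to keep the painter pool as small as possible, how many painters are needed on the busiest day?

13

Schedule J1@1, J2@1, J3@1, J4@1: d1:13  d2:13  d3:9  d4:9  d5:0 — peak 13.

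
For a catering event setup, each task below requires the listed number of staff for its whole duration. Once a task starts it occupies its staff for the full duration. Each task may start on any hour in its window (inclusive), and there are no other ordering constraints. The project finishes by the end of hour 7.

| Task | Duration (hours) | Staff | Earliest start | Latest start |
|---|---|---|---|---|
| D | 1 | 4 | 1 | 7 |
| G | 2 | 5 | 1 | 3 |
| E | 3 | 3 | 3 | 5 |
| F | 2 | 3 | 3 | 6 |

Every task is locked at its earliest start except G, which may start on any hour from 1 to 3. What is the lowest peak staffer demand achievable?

9

G@1: h1:9  h2:5  h3:6  h4:6  h5:3  h6:0  h7:0 → peak 9
G@2: h1:4  h2:5  h3:11  h4:6  h5:3  h6:0  h7:0 → peak 11
G@3: h1:4  h2:0  h3:11  h4:11  h5:3  h6:0  h7:0 → peak 11
Best is G@1, peak 9.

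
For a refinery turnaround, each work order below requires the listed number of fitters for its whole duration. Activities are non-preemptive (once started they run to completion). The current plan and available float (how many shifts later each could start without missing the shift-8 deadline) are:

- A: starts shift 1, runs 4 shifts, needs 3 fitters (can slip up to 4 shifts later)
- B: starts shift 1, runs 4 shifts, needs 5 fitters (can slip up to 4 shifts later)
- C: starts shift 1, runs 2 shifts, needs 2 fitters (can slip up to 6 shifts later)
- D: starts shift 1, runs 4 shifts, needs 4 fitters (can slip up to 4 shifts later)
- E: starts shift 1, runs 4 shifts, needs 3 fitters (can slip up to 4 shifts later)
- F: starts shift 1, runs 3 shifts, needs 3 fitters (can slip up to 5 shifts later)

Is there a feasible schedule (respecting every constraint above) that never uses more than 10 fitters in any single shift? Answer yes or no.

yes

Schedule A@1, B@1, C@1, D@5, E@5, F@5: s1:10  s2:10  s3:8  s4:8  s5:10  s6:10  s7:10  s8:7 — peak 10 ≤ 10.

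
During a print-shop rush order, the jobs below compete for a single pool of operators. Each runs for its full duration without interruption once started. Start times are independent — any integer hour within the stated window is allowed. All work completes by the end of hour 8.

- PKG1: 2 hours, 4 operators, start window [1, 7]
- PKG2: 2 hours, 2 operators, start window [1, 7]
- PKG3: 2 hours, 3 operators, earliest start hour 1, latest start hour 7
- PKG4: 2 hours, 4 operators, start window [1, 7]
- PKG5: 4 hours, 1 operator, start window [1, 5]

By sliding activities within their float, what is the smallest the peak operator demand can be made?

Early-start (PKG1@1, PKG2@1, PKG3@1, PKG4@1, PKG5@1) gives peak 14: h1:14  h2:14  h3:1  h4:1  h5:0  h6:0  h7:0  h8:0.
Shift PKG2→3, PKG3→5, PKG4→7, PKG5→3.
Schedule PKG1@1, PKG2@3, PKG3@5, PKG4@7, PKG5@3: h1:4  h2:4  h3:3  h4:3  h5:4  h6:4  h7:4  h8:4 — peak 4.
Total operator-hours = 30 over 8 hours ⇒ peak ≥ ⌈30/8⌉ = 4, so 4 is optimal.

4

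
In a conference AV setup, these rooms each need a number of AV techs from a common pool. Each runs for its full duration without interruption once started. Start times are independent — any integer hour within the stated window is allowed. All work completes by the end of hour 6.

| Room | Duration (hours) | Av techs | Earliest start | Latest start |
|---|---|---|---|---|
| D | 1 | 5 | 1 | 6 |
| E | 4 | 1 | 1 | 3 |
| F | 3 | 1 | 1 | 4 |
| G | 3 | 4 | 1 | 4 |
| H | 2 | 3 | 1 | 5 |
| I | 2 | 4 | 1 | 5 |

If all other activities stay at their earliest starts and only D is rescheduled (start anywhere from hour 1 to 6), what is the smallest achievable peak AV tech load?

13

D@1: h1:18  h2:13  h3:6  h4:1  h5:0  h6:0 → peak 18
D@2: h1:13  h2:18  h3:6  h4:1  h5:0  h6:0 → peak 18
D@3: h1:13  h2:13  h3:11  h4:1  h5:0  h6:0 → peak 13
D@4: h1:13  h2:13  h3:6  h4:6  h5:0  h6:0 → peak 13
D@5: h1:13  h2:13  h3:6  h4:1  h5:5  h6:0 → peak 13
D@6: h1:13  h2:13  h3:6  h4:1  h5:0  h6:5 → peak 13
Best is D@3, peak 13.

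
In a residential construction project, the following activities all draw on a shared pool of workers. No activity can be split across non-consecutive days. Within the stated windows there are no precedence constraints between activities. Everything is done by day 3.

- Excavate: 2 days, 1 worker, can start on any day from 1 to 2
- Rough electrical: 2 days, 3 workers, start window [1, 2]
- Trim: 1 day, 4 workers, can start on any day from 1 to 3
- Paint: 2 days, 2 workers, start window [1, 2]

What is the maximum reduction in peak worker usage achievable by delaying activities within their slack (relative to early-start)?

Early-start peak: d1:10  d2:6  d3:0 ⇒ 10.
Leveled (Excavate@1, Rough electrical@1, Trim@3, Paint@1): d1:6  d2:6  d3:4 ⇒ 6.
Reduction 10 − 6 = 4.

4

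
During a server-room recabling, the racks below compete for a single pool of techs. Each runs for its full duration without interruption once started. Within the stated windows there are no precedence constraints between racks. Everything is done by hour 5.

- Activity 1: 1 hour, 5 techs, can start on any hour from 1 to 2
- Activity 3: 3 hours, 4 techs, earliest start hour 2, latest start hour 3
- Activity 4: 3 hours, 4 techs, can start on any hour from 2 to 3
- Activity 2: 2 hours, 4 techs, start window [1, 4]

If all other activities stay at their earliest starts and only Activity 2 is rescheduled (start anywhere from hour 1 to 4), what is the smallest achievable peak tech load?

Activity 2@1: h1:9  h2:12  h3:8  h4:8  h5:0 → peak 12
Activity 2@2: h1:5  h2:12  h3:12  h4:8  h5:0 → peak 12
Activity 2@3: h1:5  h2:8  h3:12  h4:12  h5:0 → peak 12
Activity 2@4: h1:5  h2:8  h3:8  h4:12  h5:4 → peak 12
Best is Activity 2@1, peak 12.

12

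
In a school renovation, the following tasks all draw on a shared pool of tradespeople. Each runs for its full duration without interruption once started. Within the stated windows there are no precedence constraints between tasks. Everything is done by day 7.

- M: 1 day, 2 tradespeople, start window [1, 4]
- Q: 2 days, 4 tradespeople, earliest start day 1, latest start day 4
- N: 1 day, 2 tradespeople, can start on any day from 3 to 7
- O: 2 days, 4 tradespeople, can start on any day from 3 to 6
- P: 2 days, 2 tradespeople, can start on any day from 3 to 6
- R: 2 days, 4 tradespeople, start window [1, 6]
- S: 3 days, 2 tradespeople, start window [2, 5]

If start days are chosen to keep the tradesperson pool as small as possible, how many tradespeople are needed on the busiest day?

Early-start (M@1, Q@1, N@3, O@3, P@3, R@1, S@2) gives peak 10: d1:10  d2:10  d3:10  d4:8  d5:0  d6:0  d7:0.
Shift P→4, R→6, S→5.
Schedule M@1, Q@1, N@3, O@3, P@4, R@6, S@5: d1:6  d2:4  d3:6  d4:6  d5:4  d6:6  d7:6 — peak 6.
Total tradesperson-days = 38 over 7 days ⇒ peak ≥ ⌈38/7⌉ = 6, so 6 is optimal.

6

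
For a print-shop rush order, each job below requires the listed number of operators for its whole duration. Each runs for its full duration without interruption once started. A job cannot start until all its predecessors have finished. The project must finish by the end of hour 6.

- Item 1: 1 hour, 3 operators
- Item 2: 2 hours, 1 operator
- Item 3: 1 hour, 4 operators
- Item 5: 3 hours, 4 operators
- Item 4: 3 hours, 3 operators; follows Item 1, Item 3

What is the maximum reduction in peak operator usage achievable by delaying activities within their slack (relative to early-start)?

Early-start peak: h1:12  h2:8  h3:7  h4:3  h5:0  h6:0 ⇒ 12.
Leveled (Item 1@1, Item 2@1, Item 3@2, Item 5@3, Item 4@3): h1:4  h2:5  h3:7  h4:7  h5:7  h6:0 ⇒ 7.
Reduction 12 − 7 = 5.

5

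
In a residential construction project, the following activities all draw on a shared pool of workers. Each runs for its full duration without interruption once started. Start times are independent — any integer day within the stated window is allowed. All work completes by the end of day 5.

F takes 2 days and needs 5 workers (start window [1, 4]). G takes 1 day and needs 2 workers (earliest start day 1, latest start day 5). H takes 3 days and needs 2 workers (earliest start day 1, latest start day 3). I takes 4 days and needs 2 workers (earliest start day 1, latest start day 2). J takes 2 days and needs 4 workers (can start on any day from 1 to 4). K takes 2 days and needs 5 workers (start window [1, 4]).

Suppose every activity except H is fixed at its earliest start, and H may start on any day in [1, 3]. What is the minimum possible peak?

H@1: d1:20  d2:18  d3:4  d4:2  d5:0 → peak 20
H@2: d1:18  d2:18  d3:4  d4:4  d5:0 → peak 18
H@3: d1:18  d2:16  d3:4  d4:4  d5:2 → peak 18
Best is H@2, peak 18.

18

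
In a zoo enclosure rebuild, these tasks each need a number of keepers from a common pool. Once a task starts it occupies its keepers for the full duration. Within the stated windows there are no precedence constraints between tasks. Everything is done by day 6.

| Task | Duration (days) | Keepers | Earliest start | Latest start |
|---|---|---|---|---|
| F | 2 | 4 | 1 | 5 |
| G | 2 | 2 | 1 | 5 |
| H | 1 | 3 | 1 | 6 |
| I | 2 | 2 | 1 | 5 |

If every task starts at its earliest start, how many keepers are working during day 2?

8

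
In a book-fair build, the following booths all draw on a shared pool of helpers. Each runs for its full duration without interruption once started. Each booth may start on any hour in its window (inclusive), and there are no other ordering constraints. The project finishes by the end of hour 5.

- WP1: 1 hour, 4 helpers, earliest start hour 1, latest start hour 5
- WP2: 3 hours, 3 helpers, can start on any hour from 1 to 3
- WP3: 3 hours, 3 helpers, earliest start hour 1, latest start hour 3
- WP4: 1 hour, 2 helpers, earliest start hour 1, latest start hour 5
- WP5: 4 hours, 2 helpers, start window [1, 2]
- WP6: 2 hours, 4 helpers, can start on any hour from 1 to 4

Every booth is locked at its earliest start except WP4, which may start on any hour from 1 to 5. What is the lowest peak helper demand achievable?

16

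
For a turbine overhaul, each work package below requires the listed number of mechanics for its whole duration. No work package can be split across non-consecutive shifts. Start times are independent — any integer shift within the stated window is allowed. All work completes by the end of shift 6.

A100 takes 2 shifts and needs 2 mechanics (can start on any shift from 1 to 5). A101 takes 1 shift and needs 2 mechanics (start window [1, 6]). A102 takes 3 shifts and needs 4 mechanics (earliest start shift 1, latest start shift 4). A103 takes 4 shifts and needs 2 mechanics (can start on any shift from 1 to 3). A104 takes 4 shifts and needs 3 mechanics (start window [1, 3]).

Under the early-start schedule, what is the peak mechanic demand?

Early-start schedule: A100@1, A101@1, A102@1, A103@1, A104@1.
Load per shift: shift 1: 13, shift 2: 11, shift 3: 9, shift 4: 5, shift 5: 0, shift 6: 0.
Peak is 13.

13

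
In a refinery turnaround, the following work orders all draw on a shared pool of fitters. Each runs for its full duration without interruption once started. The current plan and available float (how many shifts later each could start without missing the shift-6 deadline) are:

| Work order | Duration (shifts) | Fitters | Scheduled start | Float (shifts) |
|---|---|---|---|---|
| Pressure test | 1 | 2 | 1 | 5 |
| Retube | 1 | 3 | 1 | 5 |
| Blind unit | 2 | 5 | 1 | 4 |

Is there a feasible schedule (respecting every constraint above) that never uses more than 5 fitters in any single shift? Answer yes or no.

yes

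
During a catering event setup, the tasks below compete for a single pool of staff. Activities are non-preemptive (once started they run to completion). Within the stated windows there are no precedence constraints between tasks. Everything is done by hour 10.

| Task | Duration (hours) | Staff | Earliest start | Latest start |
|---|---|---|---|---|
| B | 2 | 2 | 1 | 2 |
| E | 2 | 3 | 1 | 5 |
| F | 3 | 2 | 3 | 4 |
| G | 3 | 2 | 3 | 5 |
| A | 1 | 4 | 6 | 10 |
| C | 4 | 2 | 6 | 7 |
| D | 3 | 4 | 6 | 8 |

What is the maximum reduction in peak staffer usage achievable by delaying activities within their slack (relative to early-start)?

4

Early-start peak: h1:5  h2:5  h3:4  h4:4  h5:4  h6:10  h7:6  h8:6  h9:2  h10:0 ⇒ 10.
Leveled (B@1, E@1, F@3, G@3, A@6, C@6, D@7): h1:5  h2:5  h3:4  h4:4  h5:4  h6:6  h7:6  h8:6  h9:6  h10:0 ⇒ 6.
Reduction 10 − 6 = 4.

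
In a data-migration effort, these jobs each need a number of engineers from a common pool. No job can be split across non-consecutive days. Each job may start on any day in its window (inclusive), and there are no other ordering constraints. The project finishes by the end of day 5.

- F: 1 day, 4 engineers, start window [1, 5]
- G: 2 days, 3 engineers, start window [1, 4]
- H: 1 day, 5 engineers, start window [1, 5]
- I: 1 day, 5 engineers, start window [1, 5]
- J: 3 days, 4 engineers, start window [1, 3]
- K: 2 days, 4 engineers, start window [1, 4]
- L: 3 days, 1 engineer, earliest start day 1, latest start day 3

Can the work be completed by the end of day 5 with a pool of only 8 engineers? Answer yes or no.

no

Total engineer-days = 43; over 5 days the average is 43/5 > 8, so some day must exceed 8.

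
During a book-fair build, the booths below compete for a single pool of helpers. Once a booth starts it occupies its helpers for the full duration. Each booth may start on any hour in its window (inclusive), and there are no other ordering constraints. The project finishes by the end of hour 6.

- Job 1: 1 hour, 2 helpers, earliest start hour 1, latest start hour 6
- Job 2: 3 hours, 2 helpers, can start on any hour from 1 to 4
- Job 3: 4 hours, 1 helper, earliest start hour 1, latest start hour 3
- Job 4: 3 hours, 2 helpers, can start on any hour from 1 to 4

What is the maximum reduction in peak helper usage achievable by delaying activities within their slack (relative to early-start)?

3

Early-start peak: h1:7  h2:5  h3:5  h4:1  h5:0  h6:0 ⇒ 7.
Leveled (Job 1@1, Job 2@1, Job 3@2, Job 4@4): h1:4  h2:3  h3:3  h4:3  h5:3  h6:2 ⇒ 4.
Reduction 7 − 4 = 3.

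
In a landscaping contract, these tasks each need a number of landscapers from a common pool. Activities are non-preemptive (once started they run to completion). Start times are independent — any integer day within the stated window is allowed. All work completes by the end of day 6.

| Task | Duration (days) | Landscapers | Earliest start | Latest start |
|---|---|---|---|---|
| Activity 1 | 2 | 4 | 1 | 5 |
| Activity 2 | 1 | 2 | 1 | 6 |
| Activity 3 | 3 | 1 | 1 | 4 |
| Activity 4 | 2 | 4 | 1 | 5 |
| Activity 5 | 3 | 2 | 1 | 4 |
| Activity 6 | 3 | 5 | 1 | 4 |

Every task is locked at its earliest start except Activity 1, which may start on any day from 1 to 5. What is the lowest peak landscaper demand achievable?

Activity 1@1: d1:18  d2:16  d3:8  d4:0  d5:0  d6:0 → peak 18
Activity 1@2: d1:14  d2:16  d3:12  d4:0  d5:0  d6:0 → peak 16
Activity 1@3: d1:14  d2:12  d3:12  d4:4  d5:0  d6:0 → peak 14
Activity 1@4: d1:14  d2:12  d3:8  d4:4  d5:4  d6:0 → peak 14
Activity 1@5: d1:14  d2:12  d3:8  d4:0  d5:4  d6:4 → peak 14
Best is Activity 1@3, peak 14.

14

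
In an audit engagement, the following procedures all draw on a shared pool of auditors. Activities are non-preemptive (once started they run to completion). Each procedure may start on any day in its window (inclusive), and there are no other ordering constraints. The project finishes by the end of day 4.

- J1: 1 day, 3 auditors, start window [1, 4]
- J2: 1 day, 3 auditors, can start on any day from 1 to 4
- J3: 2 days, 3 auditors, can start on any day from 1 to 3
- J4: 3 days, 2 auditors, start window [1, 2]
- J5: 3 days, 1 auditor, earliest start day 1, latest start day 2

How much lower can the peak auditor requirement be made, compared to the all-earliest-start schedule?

6

Early-start peak: d1:12  d2:6  d3:3  d4:0 ⇒ 12.
Leveled (J1@1, J2@1, J3@2, J4@2, J5@2): d1:6  d2:6  d3:6  d4:3 ⇒ 6.
Reduction 12 − 6 = 6.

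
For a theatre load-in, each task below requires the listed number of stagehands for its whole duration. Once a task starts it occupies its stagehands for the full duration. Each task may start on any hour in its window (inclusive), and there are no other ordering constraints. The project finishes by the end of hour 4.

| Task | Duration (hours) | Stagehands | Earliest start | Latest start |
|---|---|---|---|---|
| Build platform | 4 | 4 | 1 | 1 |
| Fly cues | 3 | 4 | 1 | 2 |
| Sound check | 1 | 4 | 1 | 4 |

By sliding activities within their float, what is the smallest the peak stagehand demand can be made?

Early-start (Build platform@1, Fly cues@1, Sound check@1) gives peak 12: h1:12  h2:8  h3:8  h4:4.
Shift Sound check→4.
Schedule Build platform@1, Fly cues@1, Sound check@4: h1:8  h2:8  h3:8  h4:8 — peak 8.
Total stagehand-hours = 32 over 4 hours ⇒ peak ≥ ⌈32/4⌉ = 8, so 8 is optimal.

8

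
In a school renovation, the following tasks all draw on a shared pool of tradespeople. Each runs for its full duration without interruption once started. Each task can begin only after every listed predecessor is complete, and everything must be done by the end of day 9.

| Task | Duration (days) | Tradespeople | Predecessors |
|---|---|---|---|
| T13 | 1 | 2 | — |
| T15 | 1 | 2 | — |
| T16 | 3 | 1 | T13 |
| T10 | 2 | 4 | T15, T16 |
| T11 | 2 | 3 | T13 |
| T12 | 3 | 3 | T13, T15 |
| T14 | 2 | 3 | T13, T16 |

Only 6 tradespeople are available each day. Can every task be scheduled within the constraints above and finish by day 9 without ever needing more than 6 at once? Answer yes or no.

Schedule T13@1, T15@1, T16@2, T10@5, T11@2, T12@7, T14@7: d1:4  d2:4  d3:4  d4:1  d5:4  d6:4  d7:6  d8:6  d9:3 — peak 6 ≤ 6.

yes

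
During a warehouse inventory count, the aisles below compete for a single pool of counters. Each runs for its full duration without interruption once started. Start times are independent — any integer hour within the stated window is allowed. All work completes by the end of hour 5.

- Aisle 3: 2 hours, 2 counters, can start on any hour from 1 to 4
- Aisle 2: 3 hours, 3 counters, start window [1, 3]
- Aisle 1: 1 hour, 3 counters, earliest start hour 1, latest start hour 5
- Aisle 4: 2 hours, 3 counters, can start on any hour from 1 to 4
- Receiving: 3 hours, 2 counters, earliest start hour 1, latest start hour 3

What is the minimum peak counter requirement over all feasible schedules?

Early-start (Aisle 3@1, Aisle 2@1, Aisle 1@1, Aisle 4@1, Receiving@1) gives peak 13: h1:13  h2:10  h3:5  h4:0  h5:0.
Shift Aisle 1→4, Aisle 4→4.
Schedule Aisle 3@1, Aisle 2@1, Aisle 1@4, Aisle 4@4, Receiving@1: h1:7  h2:7  h3:5  h4:6  h5:3 — peak 7.

7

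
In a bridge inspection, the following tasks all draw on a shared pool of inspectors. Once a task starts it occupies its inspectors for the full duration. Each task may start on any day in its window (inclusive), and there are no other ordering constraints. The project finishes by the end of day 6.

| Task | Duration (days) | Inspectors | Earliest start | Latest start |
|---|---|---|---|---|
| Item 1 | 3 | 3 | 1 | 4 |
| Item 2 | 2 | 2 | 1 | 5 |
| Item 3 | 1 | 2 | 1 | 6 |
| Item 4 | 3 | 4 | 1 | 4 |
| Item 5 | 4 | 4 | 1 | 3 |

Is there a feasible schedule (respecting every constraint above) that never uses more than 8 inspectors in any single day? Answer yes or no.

yes

Schedule Item 1@1, Item 2@1, Item 3@1, Item 4@4, Item 5@3: d1:7  d2:5  d3:7  d4:8  d5:8  d6:8 — peak 8 ≤ 8.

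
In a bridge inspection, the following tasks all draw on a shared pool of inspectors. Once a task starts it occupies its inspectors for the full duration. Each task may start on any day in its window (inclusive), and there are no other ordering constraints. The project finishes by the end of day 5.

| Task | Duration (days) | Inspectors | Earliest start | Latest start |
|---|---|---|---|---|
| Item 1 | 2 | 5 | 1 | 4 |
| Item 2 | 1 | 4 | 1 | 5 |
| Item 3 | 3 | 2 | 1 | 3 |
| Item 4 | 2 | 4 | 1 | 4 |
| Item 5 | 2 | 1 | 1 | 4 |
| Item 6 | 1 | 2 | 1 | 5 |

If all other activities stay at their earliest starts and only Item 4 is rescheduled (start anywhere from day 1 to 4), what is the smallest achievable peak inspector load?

Item 4@1: d1:18  d2:12  d3:2  d4:0  d5:0 → peak 18
Item 4@2: d1:14  d2:12  d3:6  d4:0  d5:0 → peak 14
Item 4@3: d1:14  d2:8  d3:6  d4:4  d5:0 → peak 14
Item 4@4: d1:14  d2:8  d3:2  d4:4  d5:4 → peak 14
Best is Item 4@2, peak 14.

14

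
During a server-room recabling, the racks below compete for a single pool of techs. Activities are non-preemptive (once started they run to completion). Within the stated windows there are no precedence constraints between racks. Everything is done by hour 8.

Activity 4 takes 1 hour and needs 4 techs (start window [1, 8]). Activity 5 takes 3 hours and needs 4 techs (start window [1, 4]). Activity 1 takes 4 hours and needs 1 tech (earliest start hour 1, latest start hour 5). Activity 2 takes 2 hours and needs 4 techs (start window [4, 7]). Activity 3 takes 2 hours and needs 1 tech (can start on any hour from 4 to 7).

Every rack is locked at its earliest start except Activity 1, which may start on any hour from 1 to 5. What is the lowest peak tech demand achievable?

8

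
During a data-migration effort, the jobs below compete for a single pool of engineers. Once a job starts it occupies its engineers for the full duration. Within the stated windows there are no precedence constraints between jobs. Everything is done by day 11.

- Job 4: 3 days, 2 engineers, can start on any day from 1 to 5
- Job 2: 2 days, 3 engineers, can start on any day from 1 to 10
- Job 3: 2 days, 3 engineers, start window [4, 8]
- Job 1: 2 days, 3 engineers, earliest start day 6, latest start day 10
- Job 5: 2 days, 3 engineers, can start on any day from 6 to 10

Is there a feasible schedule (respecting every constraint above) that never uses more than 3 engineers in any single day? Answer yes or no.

yes

Schedule Job 4@1, Job 2@4, Job 3@6, Job 1@8, Job 5@10: d1:2  d2:2  d3:2  d4:3  d5:3  d6:3  d7:3  d8:3  d9:3  d10:3  d11:3 — peak 3 ≤ 3.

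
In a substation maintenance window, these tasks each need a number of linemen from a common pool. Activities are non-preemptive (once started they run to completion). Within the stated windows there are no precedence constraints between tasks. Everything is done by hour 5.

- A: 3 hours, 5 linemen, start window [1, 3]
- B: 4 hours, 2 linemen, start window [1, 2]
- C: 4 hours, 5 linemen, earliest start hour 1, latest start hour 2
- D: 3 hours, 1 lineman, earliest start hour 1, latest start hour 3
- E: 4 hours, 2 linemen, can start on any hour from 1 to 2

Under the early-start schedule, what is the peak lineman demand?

15

Early-start schedule: A@1, B@1, C@1, D@1, E@1.
Load per hour: hour 1: 15, hour 2: 15, hour 3: 15, hour 4: 9, hour 5: 0.
Peak is 15.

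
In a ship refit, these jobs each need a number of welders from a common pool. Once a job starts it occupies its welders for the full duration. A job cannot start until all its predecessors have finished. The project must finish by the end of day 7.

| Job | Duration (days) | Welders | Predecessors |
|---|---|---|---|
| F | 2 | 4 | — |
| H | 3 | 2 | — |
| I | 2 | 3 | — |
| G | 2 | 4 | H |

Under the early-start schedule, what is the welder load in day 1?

9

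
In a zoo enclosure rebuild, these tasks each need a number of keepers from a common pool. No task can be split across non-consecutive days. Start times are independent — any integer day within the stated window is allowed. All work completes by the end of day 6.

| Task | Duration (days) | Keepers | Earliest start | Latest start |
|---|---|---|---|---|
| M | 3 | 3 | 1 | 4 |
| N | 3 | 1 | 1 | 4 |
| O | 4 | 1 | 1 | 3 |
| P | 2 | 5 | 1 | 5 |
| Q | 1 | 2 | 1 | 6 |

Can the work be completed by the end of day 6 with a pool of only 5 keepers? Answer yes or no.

yes

Schedule M@1, N@1, O@1, P@5, Q@4: d1:5  d2:5  d3:5  d4:3  d5:5  d6:5 — peak 5 ≤ 5.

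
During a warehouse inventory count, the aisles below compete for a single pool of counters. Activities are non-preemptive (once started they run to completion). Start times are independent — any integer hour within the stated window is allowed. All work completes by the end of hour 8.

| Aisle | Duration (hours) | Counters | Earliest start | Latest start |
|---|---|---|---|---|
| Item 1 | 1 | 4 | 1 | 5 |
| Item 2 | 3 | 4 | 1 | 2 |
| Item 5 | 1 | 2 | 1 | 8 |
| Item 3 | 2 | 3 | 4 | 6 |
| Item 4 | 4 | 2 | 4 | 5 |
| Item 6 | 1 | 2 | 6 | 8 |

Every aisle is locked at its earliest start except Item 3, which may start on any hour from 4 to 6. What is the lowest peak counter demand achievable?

10

Item 3@4: h1:10  h2:4  h3:4  h4:5  h5:5  h6:4  h7:2  h8:0 → peak 10
Item 3@5: h1:10  h2:4  h3:4  h4:2  h5:5  h6:7  h7:2  h8:0 → peak 10
Item 3@6: h1:10  h2:4  h3:4  h4:2  h5:2  h6:7  h7:5  h8:0 → peak 10
Best is Item 3@4, peak 10.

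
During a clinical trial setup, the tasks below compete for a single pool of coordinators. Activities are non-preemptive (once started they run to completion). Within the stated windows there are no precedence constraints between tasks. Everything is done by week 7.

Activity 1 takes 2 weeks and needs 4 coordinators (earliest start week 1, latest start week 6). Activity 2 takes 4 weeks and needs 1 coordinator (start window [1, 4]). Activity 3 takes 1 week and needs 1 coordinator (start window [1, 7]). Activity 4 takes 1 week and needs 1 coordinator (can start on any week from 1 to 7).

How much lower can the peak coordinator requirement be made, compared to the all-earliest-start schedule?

3

Early-start peak: w1:7  w2:5  w3:1  w4:1  w5:0  w6:0  w7:0 ⇒ 7.
Leveled (Activity 1@1, Activity 2@3, Activity 3@3, Activity 4@3): w1:4  w2:4  w3:3  w4:1  w5:1  w6:1  w7:0 ⇒ 4.
Reduction 7 − 4 = 3.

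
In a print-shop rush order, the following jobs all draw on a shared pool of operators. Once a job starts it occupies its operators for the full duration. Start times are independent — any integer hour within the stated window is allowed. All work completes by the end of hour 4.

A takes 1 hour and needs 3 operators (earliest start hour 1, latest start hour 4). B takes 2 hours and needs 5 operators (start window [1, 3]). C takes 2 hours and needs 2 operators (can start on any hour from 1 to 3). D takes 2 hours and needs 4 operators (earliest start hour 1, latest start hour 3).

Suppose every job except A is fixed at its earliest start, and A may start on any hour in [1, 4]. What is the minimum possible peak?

11

A@1: h1:14  h2:11  h3:0  h4:0 → peak 14
A@2: h1:11  h2:14  h3:0  h4:0 → peak 14
A@3: h1:11  h2:11  h3:3  h4:0 → peak 11
A@4: h1:11  h2:11  h3:0  h4:3 → peak 11
Best is A@3, peak 11.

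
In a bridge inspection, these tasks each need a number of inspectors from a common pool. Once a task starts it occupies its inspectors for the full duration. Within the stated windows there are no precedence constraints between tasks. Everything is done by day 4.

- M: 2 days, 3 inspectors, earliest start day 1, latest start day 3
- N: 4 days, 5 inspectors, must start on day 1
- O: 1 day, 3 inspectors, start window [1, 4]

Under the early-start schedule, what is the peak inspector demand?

Early-start schedule: M@1, N@1, O@1.
Load per day: day 1: 11, day 2: 8, day 3: 5, day 4: 5.
Peak is 11.

11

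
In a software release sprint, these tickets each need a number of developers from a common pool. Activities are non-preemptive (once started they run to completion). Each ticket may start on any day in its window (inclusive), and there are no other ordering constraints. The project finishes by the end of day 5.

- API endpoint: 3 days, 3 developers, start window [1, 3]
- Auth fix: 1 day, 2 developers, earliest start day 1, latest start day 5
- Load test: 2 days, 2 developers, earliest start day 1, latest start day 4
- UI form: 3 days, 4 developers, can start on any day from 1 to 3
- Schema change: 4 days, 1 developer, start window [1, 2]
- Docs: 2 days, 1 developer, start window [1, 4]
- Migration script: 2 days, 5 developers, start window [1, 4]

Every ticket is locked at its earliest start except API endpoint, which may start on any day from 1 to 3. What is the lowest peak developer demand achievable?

15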